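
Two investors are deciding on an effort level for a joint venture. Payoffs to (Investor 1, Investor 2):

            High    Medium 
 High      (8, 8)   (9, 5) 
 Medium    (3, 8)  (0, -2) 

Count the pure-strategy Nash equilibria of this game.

1

Both High: Investor 1 gets 8 (best alternative 3); Investor 2 gets 8 (best alternative 5). Neither deviates — NE.
Both Medium is not a NE: Investor 1 would switch to High (9 > 0).
No other cell survives both best-response checks, so there is 1 pure NE.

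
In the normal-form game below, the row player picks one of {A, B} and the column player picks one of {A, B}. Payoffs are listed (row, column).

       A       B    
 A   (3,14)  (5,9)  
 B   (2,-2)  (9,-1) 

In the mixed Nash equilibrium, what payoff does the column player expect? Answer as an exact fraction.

The row player mixes with probability p on A, chosen so the column player is indifferent: 14p + (-2)(1−p) = 9p + (-1)(1−p) gives p = 1/6.
The column player's expected payoff is 14·1/6 + (-2)·5/6 = 2/3.

2/3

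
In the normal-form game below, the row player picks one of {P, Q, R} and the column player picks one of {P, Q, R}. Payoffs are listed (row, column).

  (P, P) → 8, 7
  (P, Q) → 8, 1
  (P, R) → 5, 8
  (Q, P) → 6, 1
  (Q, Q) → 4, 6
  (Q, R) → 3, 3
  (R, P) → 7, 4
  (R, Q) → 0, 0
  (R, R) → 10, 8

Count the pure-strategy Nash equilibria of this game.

Both R: the row player gets 10 (best alternative 5); the column player gets 8 (best alternative 4). Neither deviates — NE.
Both P is not a NE: the column player would switch to R (8 > 7).
No other cell survives both best-response checks, so there is 1 pure NE.

1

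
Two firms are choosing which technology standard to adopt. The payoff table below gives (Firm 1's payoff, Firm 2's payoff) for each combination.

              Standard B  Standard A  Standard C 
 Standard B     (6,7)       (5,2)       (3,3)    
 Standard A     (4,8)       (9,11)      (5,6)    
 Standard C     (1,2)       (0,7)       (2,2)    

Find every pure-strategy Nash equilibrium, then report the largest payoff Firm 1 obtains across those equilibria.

Both Standard B is a pure NE (Firm 1: 6 ≥ 4; Firm 2: 7 ≥ 3). Firm 1 gets 6.
Both Standard A is a pure NE (Firm 1: 9 ≥ 5; Firm 2: 11 ≥ 8). Firm 1 gets 9.
Every other cell has a profitable deviation for at least one player. Highest of {6, 9} is 9.

9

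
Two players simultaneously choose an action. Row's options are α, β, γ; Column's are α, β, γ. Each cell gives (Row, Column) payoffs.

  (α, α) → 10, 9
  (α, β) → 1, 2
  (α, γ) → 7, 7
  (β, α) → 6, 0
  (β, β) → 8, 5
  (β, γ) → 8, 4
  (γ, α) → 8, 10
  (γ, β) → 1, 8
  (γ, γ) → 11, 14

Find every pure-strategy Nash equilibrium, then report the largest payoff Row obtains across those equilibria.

11

Both α is a pure NE (Row: 10 ≥ 8; Column: 9 ≥ 7). Row gets 10.
Both β is a pure NE (Row: 8 ≥ 1; Column: 5 ≥ 4). Row gets 8.
Both γ is a pure NE (Row: 11 ≥ 8; Column: 14 ≥ 10). Row gets 11.
Every other cell has a profitable deviation for at least one player. Highest of {10, 8, 11} is 11.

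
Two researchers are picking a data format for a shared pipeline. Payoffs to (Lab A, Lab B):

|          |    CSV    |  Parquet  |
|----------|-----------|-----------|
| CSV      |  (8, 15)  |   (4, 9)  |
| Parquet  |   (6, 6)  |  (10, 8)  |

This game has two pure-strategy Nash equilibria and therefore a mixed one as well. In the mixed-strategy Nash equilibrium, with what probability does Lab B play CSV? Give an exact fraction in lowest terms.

Lab B's mix q on CSV must make Lab A indifferent between CSV and Parquet.
Lab A's payoff from CSV: 8q + 4(1−q). From Parquet: 6q + 10(1−q).
Set equal: 2q = 6(1−q) → q = 6/8 = 3/4.

3/4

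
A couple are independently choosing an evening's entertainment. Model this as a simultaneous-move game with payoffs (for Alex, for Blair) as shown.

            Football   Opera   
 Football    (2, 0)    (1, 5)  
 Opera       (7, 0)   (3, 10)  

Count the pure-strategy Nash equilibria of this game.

1

Both Opera: Alex gets 3 (best alternative 1); Blair gets 10 (best alternative 0). Neither deviates — NE.
Both Football is not a NE: Alex would switch to Opera (7 > 2).
No other cell survives both best-response checks, so there is 1 pure NE.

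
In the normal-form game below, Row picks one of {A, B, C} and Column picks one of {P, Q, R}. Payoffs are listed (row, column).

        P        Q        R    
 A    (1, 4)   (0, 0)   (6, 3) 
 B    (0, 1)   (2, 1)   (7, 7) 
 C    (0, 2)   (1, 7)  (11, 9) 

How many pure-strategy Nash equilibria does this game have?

2

(A, P): Row gets 1 (best alternative 0); Column gets 4 (best alternative 3). Neither deviates — NE.
(C, R): Row gets 11 (best alternative 7); Column gets 9 (best alternative 7). Neither deviates — NE.
(B, Q) is not a NE: Column would switch to R (7 > 1).
No other cell survives both best-response checks, so there are 2 pure NE.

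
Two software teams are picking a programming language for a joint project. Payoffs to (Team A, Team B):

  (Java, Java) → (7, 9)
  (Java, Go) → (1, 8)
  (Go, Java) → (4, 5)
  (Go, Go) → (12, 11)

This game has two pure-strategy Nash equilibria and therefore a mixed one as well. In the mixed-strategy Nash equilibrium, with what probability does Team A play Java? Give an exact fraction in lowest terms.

Team A's mix p on Java must make Team B indifferent between Java and Go.
Team B's payoff from Java: 9p + 5(1−p). From Go: 8p + 11(1−p).
Set equal: 1p = 6(1−p) → p = 6/7.

6/7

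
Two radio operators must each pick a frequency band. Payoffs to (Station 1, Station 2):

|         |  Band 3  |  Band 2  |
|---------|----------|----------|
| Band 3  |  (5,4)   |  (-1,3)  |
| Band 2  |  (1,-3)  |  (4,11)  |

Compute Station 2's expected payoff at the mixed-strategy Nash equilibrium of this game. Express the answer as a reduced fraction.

Station 1 mixes with probability p on Band 3, chosen so Station 2 is indifferent: 4p + (-3)(1−p) = 3p + 11(1−p) gives p = 14/15.
Station 2's expected payoff is 4·14/15 + (-3)·1/15 = 53/15.

53/15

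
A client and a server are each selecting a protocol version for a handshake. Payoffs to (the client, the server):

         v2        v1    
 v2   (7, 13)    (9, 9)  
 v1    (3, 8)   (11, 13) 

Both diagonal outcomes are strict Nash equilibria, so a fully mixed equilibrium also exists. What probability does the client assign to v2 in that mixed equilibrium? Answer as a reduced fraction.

The client's mix p on v2 must make the server indifferent between v2 and v1.
The server's payoff from v2: 13p + 8(1−p). From v1: 9p + 13(1−p).
Set equal: 4p = 5(1−p) → p = 5/9.

5/9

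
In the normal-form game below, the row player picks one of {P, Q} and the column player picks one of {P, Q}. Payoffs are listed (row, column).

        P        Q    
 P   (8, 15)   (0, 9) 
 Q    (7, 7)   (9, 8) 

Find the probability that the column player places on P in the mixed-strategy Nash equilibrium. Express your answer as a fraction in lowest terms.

The column player's mix q on P must make the row player indifferent between P and Q.
The row player's payoff from P: 8q + 0(1−q). From Q: 7q + 9(1−q).
Set equal: 1q = 9(1−q) → q = 9/10.

9/10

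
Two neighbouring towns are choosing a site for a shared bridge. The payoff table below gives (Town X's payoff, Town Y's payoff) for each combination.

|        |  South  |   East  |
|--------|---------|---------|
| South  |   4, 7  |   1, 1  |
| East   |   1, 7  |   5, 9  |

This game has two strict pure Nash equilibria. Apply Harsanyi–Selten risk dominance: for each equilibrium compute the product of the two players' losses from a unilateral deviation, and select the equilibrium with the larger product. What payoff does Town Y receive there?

7

At both South: Town X loses 4 − 1 = 3 by deviating; Town Y loses 7 − 1 = 6. Product = 3·6 = 18.
At both East: Town X loses 5 − 1 = 4 by deviating; Town Y loses 9 − 7 = 2. Product = 4·2 = 8.
18 > 8, so both South is risk-dominant. Town Y's payoff there is 7.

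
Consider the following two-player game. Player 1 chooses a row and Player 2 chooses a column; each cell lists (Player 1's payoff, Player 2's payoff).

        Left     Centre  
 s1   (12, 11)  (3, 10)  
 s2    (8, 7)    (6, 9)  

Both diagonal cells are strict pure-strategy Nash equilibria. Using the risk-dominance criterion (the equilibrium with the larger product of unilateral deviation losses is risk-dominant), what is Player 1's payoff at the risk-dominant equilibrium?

6

At (s1, Left): Player 1 loses 12 − 8 = 4 by deviating; Player 2 loses 11 − 10 = 1. Product = 4·1 = 4.
At (s2, Centre): Player 1 loses 6 − 3 = 3 by deviating; Player 2 loses 9 − 7 = 2. Product = 3·2 = 6.
6 > 4, so (s2, Centre) is risk-dominant. Player 1's payoff there is 6.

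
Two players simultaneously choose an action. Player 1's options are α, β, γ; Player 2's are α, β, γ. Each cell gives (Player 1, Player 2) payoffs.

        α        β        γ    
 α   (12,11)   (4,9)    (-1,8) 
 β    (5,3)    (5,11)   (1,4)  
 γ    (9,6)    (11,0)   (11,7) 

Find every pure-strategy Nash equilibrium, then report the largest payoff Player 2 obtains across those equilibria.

11

Both α is a pure NE (Player 1: 12 ≥ 9; Player 2: 11 ≥ 9). Player 2 gets 11.
Both γ is a pure NE (Player 1: 11 ≥ 1; Player 2: 7 ≥ 6). Player 2 gets 7.
Every other cell has a profitable deviation for at least one player. Highest of {11, 7} is 11.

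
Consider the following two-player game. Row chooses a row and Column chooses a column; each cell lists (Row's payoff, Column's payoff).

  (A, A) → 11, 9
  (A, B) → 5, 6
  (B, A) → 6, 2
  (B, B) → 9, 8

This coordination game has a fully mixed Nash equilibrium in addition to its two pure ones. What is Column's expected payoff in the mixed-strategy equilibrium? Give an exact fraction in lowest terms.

Row mixes with probability p on A, chosen so Column is indifferent: 9p + 2(1−p) = 6p + 8(1−p) gives p = 2/3.
Column's expected payoff is 9·2/3 + 2·1/3 = 20/3.

20/3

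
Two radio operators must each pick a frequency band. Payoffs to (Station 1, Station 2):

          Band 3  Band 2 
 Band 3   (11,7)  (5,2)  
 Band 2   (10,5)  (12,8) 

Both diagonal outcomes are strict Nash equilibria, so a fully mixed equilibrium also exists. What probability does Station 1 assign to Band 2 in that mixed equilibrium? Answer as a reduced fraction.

5/8

Station 1's mix p on Band 3 must make Station 2 indifferent between Band 3 and Band 2.
Station 2's payoff from Band 3: 7p + 5(1−p). From Band 2: 2p + 8(1−p).
Set equal: 5p = 3(1−p) → p = 3/8.
Probability on Band 2 is 1 − 3/8 = 5/8.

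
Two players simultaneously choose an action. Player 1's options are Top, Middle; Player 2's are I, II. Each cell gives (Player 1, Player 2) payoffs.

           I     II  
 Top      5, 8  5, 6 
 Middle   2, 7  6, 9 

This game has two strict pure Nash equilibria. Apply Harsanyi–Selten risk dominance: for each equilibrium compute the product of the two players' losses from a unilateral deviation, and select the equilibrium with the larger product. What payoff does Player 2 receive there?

8

At (Top, I): Player 1 loses 5 − 2 = 3 by deviating; Player 2 loses 8 − 6 = 2. Product = 3·2 = 6.
At (Middle, II): Player 1 loses 6 − 5 = 1 by deviating; Player 2 loses 9 − 7 = 2. Product = 1·2 = 2.
6 > 2, so (Top, I) is risk-dominant. Player 2's payoff there is 8.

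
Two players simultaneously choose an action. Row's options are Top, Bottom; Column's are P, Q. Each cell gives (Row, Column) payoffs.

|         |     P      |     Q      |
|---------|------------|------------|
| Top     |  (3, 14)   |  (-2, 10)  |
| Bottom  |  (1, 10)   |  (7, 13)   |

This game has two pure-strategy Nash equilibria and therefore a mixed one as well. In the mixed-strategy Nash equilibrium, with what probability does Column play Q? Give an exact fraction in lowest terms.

2/11

Column's mix q on P must make Row indifferent between Top and Bottom.
Row's payoff from Top: 3q + (-2)(1−q). From Bottom: 1q + 7(1−q).
Set equal: 2q = 9(1−q) → q = 9/11.
Probability on Q is 1 − 9/11 = 2/11.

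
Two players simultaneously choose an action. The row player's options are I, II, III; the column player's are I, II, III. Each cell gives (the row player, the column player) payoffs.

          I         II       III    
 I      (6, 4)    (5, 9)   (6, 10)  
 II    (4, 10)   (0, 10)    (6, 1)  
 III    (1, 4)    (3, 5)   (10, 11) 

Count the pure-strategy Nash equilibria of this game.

1

Both III: the row player gets 10 (best alternative 6); the column player gets 11 (best alternative 5). Neither deviates — NE.
Both II is not a NE: the row player would switch to I (5 > 0).
No other cell survives both best-response checks, so there is 1 pure NE.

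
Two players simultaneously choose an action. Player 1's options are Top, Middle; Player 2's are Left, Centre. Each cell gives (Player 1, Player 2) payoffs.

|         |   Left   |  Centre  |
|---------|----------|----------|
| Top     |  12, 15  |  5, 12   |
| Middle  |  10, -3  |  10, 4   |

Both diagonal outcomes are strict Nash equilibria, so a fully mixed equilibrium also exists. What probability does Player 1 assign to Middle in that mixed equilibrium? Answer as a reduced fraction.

Player 1's mix p on Top must make Player 2 indifferent between Left and Centre.
Player 2's payoff from Left: 15p + (-3)(1−p). From Centre: 12p + 4(1−p).
Set equal: 3p = 7(1−p) → p = 7/10.
Probability on Middle is 1 − 7/10 = 3/10.

3/10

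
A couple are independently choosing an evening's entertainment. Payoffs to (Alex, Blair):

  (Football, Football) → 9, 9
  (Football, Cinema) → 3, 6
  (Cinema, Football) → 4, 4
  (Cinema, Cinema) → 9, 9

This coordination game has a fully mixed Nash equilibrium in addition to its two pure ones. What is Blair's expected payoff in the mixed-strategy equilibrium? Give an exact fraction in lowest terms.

Alex mixes with probability p on Football, chosen so Blair is indifferent: 9p + 4(1−p) = 6p + 9(1−p) gives p = 5/8.
Blair's expected payoff is 9·5/8 + 4·3/8 = 57/8.

57/8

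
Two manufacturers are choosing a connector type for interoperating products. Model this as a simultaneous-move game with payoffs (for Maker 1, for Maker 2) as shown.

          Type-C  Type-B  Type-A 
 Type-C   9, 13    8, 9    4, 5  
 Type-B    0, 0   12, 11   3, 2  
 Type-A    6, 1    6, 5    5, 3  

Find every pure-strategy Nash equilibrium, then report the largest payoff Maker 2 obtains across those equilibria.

13

Both Type-C is a pure NE (Maker 1: 9 ≥ 6; Maker 2: 13 ≥ 9). Maker 2 gets 13.
Both Type-B is a pure NE (Maker 1: 12 ≥ 8; Maker 2: 11 ≥ 2). Maker 2 gets 11.
Every other cell has a profitable deviation for at least one player. Highest of {13, 11} is 13.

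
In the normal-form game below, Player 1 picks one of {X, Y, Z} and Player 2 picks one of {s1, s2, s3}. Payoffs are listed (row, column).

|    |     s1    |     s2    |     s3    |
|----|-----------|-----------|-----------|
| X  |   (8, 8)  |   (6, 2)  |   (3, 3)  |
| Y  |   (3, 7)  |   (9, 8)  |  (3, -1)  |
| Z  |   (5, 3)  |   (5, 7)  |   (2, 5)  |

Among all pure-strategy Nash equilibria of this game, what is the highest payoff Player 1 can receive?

9

(X, s1) is a pure NE (Player 1: 8 ≥ 5; Player 2: 8 ≥ 3). Player 1 gets 8.
(Y, s2) is a pure NE (Player 1: 9 ≥ 6; Player 2: 8 ≥ 7). Player 1 gets 9.
Every other cell has a profitable deviation for at least one player. Highest of {8, 9} is 9.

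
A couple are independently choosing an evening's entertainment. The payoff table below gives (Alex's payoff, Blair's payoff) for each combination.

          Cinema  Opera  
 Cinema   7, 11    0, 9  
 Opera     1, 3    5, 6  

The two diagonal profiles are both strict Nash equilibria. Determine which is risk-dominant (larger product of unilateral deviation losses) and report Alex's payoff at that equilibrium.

5

At both Cinema: Alex loses 7 − 1 = 6 by deviating; Blair loses 11 − 9 = 2. Product = 6·2 = 12.
At both Opera: Alex loses 5 − 0 = 5 by deviating; Blair loses 6 − 3 = 3. Product = 5·3 = 15.
15 > 12, so both Opera is risk-dominant. Alex's payoff there is 5.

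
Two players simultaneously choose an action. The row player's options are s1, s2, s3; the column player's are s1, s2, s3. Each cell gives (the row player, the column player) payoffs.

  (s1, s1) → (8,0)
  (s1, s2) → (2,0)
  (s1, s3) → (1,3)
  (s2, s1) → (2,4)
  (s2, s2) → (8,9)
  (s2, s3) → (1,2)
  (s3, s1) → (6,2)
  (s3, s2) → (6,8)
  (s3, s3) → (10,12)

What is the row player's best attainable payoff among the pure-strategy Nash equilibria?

Both s2 is a pure NE (the row player: 8 ≥ 6; the column player: 9 ≥ 4). The row player gets 8.
Both s3 is a pure NE (the row player: 10 ≥ 1; the column player: 12 ≥ 8). The row player gets 10.
Every other cell has a profitable deviation for at least one player. Highest of {8, 10} is 10.

10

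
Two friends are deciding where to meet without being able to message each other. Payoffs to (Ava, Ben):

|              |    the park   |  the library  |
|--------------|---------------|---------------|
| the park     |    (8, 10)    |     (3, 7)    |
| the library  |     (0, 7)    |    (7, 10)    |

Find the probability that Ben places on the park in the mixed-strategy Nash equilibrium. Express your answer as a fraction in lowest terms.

Ben's mix q on the park must make Ava indifferent between the park and the library.
Ava's payoff from the park: 8q + 3(1−q). From the library: 0q + 7(1−q).
Set equal: 8q = 4(1−q) → q = 4/12 = 1/3.

1/3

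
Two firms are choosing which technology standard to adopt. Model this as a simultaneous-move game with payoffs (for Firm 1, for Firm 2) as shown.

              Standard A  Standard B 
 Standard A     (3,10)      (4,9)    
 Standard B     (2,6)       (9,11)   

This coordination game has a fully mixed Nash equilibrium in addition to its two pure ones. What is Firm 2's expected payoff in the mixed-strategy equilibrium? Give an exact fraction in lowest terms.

Firm 1 mixes with probability p on Standard A, chosen so Firm 2 is indifferent: 10p + 6(1−p) = 9p + 11(1−p) gives p = 5/6.
Firm 2's expected payoff is 10·5/6 + 6·1/6 = 28/3.

28/3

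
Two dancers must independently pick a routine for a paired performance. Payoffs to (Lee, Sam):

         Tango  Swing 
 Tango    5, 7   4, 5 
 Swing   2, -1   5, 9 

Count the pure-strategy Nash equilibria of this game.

Both Tango: Lee gets 5 (best alternative 2); Sam gets 7 (best alternative 5). Neither deviates — NE.
Both Swing: Lee gets 5 (best alternative 4); Sam gets 9 (best alternative -1). Neither deviates — NE.
(Tango, Swing) is not a NE: Lee would switch to Swing (5 > 4).
No other cell survives both best-response checks, so there are 2 pure NE.

2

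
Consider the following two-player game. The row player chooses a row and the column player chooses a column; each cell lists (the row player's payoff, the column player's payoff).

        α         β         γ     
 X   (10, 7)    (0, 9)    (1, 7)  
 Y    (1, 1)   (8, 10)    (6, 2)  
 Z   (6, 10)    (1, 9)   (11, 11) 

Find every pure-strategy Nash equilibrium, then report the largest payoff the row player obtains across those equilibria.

11

(Y, β) is a pure NE (the row player: 8 ≥ 1; the column player: 10 ≥ 2). The row player gets 8.
(Z, γ) is a pure NE (the row player: 11 ≥ 6; the column player: 11 ≥ 10). The row player gets 11.
Every other cell has a profitable deviation for at least one player. Highest of {8, 11} is 11.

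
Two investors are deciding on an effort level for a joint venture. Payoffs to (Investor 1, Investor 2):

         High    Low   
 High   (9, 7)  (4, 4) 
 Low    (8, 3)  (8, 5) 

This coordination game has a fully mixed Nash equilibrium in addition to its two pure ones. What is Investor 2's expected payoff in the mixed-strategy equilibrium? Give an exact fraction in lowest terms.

Investor 1 mixes with probability p on High, chosen so Investor 2 is indifferent: 7p + 3(1−p) = 4p + 5(1−p) gives p = 2/5.
Investor 2's expected payoff is 7·2/5 + 3·3/5 = 23/5.

23/5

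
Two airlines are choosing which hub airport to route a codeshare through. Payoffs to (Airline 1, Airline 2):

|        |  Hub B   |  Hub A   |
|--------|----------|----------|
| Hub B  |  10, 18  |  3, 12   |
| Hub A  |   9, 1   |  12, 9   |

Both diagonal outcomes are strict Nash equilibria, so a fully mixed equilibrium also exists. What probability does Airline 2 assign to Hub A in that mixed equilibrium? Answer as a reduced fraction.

1/10

Airline 2's mix q on Hub B must make Airline 1 indifferent between Hub B and Hub A.
Airline 1's payoff from Hub B: 10q + 3(1−q). From Hub A: 9q + 12(1−q).
Set equal: 1q = 9(1−q) → q = 9/10.
Probability on Hub A is 1 − 9/10 = 1/10.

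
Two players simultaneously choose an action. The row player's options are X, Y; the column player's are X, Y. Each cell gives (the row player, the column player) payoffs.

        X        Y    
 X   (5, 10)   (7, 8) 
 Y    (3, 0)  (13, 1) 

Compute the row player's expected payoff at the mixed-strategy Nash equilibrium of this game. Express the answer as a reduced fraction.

11/2

The column player mixes with probability q on X, chosen so the row player is indifferent: 5q + 7(1−q) = 3q + 13(1−q) gives q = 3/4.
The row player's expected payoff (from either row, since indifferent) is 5·3/4 + 7·1/4 = 11/2.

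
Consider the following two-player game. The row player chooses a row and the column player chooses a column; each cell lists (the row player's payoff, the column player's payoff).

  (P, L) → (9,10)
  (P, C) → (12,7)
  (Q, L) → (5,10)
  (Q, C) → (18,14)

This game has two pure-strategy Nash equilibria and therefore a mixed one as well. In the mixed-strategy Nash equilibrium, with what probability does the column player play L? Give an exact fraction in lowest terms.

3/5

The column player's mix q on L must make the row player indifferent between P and Q.
The row player's payoff from P: 9q + 12(1−q). From Q: 5q + 18(1−q).
Set equal: 4q = 6(1−q) → q = 6/10 = 3/5.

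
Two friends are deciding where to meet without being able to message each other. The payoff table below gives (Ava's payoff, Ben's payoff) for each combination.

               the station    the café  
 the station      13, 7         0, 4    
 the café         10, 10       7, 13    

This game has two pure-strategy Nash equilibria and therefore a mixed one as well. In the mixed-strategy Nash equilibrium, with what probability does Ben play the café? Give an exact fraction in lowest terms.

3/10

Ben's mix q on the station must make Ava indifferent between the station and the café.
Ava's payoff from the station: 13q + 0(1−q). From the café: 10q + 7(1−q).
Set equal: 3q = 7(1−q) → q = 7/10.
Probability on the café is 1 − 7/10 = 3/10.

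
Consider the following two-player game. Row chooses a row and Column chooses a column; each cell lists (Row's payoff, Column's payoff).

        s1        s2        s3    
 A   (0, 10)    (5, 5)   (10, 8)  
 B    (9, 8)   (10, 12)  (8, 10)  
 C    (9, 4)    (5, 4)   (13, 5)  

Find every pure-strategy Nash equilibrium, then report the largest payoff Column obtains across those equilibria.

12

(B, s2) is a pure NE (Row: 10 ≥ 5; Column: 12 ≥ 10). Column gets 12.
(C, s3) is a pure NE (Row: 13 ≥ 10; Column: 5 ≥ 4). Column gets 5.
Every other cell has a profitable deviation for at least one player. Highest of {12, 5} is 12.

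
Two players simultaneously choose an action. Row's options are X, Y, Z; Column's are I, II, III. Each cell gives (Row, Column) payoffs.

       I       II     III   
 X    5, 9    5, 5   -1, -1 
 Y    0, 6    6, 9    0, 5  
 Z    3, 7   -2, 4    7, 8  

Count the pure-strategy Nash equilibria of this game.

3

(X, I): Row gets 5 (best alternative 3); Column gets 9 (best alternative 5). Neither deviates — NE.
(Y, II): Row gets 6 (best alternative 5); Column gets 9 (best alternative 6). Neither deviates — NE.
(Z, III): Row gets 7 (best alternative 0); Column gets 8 (best alternative 7). Neither deviates — NE.
(Y, III) is not a NE: Row would switch to Z (7 > 0).
No other cell survives both best-response checks, so there are 3 pure NE.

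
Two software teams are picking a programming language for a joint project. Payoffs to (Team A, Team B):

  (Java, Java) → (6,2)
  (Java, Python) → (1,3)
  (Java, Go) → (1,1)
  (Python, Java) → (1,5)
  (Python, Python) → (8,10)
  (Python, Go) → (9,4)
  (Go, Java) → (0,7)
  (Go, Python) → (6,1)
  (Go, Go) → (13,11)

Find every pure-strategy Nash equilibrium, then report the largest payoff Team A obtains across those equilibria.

13

Both Python is a pure NE (Team A: 8 ≥ 6; Team B: 10 ≥ 5). Team A gets 8.
Both Go is a pure NE (Team A: 13 ≥ 9; Team B: 11 ≥ 7). Team A gets 13.
Every other cell has a profitable deviation for at least one player. Highest of {8, 13} is 13.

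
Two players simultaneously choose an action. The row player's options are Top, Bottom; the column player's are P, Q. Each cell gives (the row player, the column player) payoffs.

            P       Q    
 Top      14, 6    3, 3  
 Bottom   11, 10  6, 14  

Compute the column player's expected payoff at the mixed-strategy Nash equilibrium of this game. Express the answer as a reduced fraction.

54/7

The row player mixes with probability p on Top, chosen so the column player is indifferent: 6p + 10(1−p) = 3p + 14(1−p) gives p = 4/7.
The column player's expected payoff is 6·4/7 + 10·3/7 = 54/7.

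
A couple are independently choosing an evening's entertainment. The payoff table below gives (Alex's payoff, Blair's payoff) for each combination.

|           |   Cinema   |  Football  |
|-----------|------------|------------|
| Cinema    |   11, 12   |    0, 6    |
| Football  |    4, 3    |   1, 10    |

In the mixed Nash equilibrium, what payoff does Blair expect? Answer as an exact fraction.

Alex mixes with probability p on Cinema, chosen so Blair is indifferent: 12p + 3(1−p) = 6p + 10(1−p) gives p = 7/13.
Blair's expected payoff is 12·7/13 + 3·6/13 = 102/13.

102/13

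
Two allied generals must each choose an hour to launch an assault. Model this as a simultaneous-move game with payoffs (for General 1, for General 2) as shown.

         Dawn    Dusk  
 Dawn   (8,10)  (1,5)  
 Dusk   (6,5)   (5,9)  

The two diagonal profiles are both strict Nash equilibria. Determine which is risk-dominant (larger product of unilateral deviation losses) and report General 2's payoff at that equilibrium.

9

At both Dawn: General 1 loses 8 − 6 = 2 by deviating; General 2 loses 10 − 5 = 5. Product = 2·5 = 10.
At both Dusk: General 1 loses 5 − 1 = 4 by deviating; General 2 loses 9 − 5 = 4. Product = 4·4 = 16.
16 > 10, so both Dusk is risk-dominant. General 2's payoff there is 9.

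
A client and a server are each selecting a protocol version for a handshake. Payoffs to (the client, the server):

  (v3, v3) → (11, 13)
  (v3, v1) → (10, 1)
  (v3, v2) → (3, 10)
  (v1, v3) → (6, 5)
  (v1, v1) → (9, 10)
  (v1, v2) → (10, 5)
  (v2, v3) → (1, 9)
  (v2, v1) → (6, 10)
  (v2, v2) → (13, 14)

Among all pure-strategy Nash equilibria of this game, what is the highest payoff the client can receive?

13

Both v3 is a pure NE (the client: 11 ≥ 6; the server: 13 ≥ 10). The client gets 11.
Both v2 is a pure NE (the client: 13 ≥ 10; the server: 14 ≥ 10). The client gets 13.
Every other cell has a profitable deviation for at least one player. Highest of {11, 13} is 13.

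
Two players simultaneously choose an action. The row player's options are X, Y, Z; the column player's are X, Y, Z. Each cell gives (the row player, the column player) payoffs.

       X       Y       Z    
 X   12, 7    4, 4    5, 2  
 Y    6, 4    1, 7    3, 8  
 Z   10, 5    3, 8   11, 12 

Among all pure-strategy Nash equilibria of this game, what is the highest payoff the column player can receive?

12

Both X is a pure NE (the row player: 12 ≥ 10; the column player: 7 ≥ 4). The column player gets 7.
Both Z is a pure NE (the row player: 11 ≥ 5; the column player: 12 ≥ 8). The column player gets 12.
Every other cell has a profitable deviation for at least one player. Highest of {7, 12} is 12.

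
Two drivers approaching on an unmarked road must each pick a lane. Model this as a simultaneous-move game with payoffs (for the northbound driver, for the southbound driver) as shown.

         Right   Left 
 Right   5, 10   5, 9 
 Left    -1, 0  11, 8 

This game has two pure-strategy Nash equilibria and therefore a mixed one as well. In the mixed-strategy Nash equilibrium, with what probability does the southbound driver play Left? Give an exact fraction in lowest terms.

The southbound driver's mix q on Right must make the northbound driver indifferent between Right and Left.
The northbound driver's payoff from Right: 5q + 5(1−q). From Left: (-1)q + 11(1−q).
Set equal: 6q = 6(1−q) → q = 6/12 = 1/2.
Probability on Left is 1 − 1/2 = 1/2.

1/2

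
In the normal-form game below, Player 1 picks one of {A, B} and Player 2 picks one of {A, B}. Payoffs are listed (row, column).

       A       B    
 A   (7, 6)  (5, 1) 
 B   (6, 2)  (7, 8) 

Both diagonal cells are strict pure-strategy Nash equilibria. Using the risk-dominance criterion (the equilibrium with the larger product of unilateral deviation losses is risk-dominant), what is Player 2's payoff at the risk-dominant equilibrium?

At both A: Player 1 loses 7 − 6 = 1 by deviating; Player 2 loses 6 − 1 = 5. Product = 1·5 = 5.
At both B: Player 1 loses 7 − 5 = 2 by deviating; Player 2 loses 8 − 2 = 6. Product = 2·6 = 12.
12 > 5, so both B is risk-dominant. Player 2's payoff there is 8.

8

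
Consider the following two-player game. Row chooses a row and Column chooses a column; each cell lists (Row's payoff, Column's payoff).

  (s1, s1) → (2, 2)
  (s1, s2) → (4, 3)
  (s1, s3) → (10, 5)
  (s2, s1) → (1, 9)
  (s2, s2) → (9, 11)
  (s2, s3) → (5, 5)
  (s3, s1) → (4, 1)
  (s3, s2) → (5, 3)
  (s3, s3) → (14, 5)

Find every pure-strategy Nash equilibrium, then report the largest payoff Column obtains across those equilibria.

11

Both s2 is a pure NE (Row: 9 ≥ 5; Column: 11 ≥ 9). Column gets 11.
Both s3 is a pure NE (Row: 14 ≥ 10; Column: 5 ≥ 3). Column gets 5.
Every other cell has a profitable deviation for at least one player. Highest of {11, 5} is 11.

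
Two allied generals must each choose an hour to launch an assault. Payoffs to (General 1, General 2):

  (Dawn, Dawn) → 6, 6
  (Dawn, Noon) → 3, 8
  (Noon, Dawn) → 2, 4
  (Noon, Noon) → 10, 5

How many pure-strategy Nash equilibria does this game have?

1

Both Noon: General 1 gets 10 (best alternative 3); General 2 gets 5 (best alternative 4). Neither deviates — NE.
Both Dawn is not a NE: General 2 would switch to Noon (8 > 6).
No other cell survives both best-response checks, so there is 1 pure NE.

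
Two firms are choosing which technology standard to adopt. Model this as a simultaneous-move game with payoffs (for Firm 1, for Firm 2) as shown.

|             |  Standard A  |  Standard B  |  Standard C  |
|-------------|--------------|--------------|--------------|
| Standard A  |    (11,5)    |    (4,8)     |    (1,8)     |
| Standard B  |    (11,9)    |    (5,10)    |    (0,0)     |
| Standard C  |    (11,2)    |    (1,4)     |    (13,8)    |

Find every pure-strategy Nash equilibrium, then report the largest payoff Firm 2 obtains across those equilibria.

10

Both Standard B is a pure NE (Firm 1: 5 ≥ 4; Firm 2: 10 ≥ 9). Firm 2 gets 10.
Both Standard C is a pure NE (Firm 1: 13 ≥ 1; Firm 2: 8 ≥ 4). Firm 2 gets 8.
Every other cell has a profitable deviation for at least one player. Highest of {10, 8} is 10.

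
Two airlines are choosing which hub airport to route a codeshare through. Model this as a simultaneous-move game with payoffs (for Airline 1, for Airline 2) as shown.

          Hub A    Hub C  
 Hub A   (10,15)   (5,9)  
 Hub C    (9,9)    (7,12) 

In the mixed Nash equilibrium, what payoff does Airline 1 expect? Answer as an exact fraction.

25/3

Airline 2 mixes with probability q on Hub A, chosen so Airline 1 is indifferent: 10q + 5(1−q) = 9q + 7(1−q) gives q = 2/3.
Airline 1's expected payoff (from either row, since indifferent) is 10·2/3 + 5·1/3 = 25/3.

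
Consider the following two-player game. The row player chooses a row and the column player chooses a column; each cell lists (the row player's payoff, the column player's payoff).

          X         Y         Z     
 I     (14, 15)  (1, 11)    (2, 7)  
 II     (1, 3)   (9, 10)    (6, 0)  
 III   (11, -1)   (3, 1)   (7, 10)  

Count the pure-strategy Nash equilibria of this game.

(I, X): the row player gets 14 (best alternative 11); the column player gets 15 (best alternative 11). Neither deviates — NE.
(II, Y): the row player gets 9 (best alternative 3); the column player gets 10 (best alternative 3). Neither deviates — NE.
(III, Z): the row player gets 7 (best alternative 6); the column player gets 10 (best alternative 1). Neither deviates — NE.
(II, X) is not a NE: the row player would switch to I (14 > 1).
No other cell survives both best-response checks, so there are 3 pure NE.

3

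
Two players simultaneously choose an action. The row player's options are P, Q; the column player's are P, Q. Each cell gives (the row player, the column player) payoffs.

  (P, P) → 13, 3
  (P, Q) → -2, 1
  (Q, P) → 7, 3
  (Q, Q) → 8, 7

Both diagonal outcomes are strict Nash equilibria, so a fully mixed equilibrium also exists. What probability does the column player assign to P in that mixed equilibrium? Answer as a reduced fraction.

The column player's mix q on P must make the row player indifferent between P and Q.
The row player's payoff from P: 13q + (-2)(1−q). From Q: 7q + 8(1−q).
Set equal: 6q = 10(1−q) → q = 10/16 = 5/8.

5/8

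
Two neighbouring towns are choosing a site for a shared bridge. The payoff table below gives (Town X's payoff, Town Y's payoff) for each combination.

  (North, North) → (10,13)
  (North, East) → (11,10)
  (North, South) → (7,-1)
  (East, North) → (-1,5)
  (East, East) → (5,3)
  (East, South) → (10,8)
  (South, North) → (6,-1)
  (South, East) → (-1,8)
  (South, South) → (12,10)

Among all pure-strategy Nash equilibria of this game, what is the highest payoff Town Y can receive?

Both North is a pure NE (Town X: 10 ≥ 6; Town Y: 13 ≥ 10). Town Y gets 13.
Both South is a pure NE (Town X: 12 ≥ 10; Town Y: 10 ≥ 8). Town Y gets 10.
Every other cell has a profitable deviation for at least one player. Highest of {13, 10} is 13.

13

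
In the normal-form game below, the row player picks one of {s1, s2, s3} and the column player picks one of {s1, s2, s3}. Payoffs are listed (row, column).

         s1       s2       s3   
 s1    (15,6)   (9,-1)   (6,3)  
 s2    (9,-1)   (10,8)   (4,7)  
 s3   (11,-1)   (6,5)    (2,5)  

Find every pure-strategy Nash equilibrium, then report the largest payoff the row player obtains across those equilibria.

Both s1 is a pure NE (the row player: 15 ≥ 11; the column player: 6 ≥ 3). The row player gets 15.
Both s2 is a pure NE (the row player: 10 ≥ 9; the column player: 8 ≥ 7). The row player gets 10.
Every other cell has a profitable deviation for at least one player. Highest of {15, 10} is 15.

15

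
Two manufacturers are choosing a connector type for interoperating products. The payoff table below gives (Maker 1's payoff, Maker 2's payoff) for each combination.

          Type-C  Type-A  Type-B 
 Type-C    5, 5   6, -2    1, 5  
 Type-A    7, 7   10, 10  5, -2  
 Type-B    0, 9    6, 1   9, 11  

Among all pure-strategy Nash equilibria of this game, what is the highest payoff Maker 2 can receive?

11

Both Type-A is a pure NE (Maker 1: 10 ≥ 6; Maker 2: 10 ≥ 7). Maker 2 gets 10.
Both Type-B is a pure NE (Maker 1: 9 ≥ 5; Maker 2: 11 ≥ 9). Maker 2 gets 11.
Every other cell has a profitable deviation for at least one player. Highest of {10, 11} is 11.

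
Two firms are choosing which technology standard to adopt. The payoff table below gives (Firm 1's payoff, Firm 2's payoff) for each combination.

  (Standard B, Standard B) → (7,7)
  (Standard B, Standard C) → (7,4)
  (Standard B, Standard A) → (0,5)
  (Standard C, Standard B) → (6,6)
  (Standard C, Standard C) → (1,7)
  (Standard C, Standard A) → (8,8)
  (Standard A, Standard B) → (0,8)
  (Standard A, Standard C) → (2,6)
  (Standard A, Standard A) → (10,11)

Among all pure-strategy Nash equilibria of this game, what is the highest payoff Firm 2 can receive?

Both Standard B is a pure NE (Firm 1: 7 ≥ 6; Firm 2: 7 ≥ 5). Firm 2 gets 7.
Both Standard A is a pure NE (Firm 1: 10 ≥ 8; Firm 2: 11 ≥ 8). Firm 2 gets 11.
Every other cell has a profitable deviation for at least one player. Highest of {7, 11} is 11.

11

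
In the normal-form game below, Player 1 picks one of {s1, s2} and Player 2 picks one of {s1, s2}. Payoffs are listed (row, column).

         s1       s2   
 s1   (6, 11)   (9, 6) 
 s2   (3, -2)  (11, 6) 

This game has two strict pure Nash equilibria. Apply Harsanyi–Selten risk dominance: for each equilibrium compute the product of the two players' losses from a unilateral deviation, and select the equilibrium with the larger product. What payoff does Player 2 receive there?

At both s1: Player 1 loses 6 − 3 = 3 by deviating; Player 2 loses 11 − 6 = 5. Product = 3·5 = 15.
At both s2: Player 1 loses 11 − 9 = 2 by deviating; Player 2 loses 6 − (-2) = 8. Product = 2·8 = 16.
16 > 15, so both s2 is risk-dominant. Player 2's payoff there is 6.

6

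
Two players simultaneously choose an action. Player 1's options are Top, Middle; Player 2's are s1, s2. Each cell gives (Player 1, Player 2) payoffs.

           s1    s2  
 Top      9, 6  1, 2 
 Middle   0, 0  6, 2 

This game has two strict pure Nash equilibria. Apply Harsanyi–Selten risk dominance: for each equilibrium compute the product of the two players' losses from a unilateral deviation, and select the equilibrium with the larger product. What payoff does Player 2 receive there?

6

At (Top, s1): Player 1 loses 9 − 0 = 9 by deviating; Player 2 loses 6 − 2 = 4. Product = 9·4 = 36.
At (Middle, s2): Player 1 loses 6 − 1 = 5 by deviating; Player 2 loses 2 − 0 = 2. Product = 5·2 = 10.
36 > 10, so (Top, s1) is risk-dominant. Player 2's payoff there is 6.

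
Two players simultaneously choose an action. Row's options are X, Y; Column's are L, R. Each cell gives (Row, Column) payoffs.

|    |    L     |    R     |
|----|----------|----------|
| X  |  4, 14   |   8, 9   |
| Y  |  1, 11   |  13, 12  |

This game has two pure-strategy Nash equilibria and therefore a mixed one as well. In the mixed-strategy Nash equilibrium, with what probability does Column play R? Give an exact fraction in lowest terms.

Column's mix q on L must make Row indifferent between X and Y.
Row's payoff from X: 4q + 8(1−q). From Y: 1q + 13(1−q).
Set equal: 3q = 5(1−q) → q = 5/8.
Probability on R is 1 − 5/8 = 3/8.

3/8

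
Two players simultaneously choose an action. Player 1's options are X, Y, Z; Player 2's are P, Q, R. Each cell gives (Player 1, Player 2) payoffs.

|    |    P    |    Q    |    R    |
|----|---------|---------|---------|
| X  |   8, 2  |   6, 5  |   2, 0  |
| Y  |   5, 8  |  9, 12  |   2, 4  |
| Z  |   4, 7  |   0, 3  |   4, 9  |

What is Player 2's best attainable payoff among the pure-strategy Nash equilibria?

12

(Y, Q) is a pure NE (Player 1: 9 ≥ 6; Player 2: 12 ≥ 8). Player 2 gets 12.
(Z, R) is a pure NE (Player 1: 4 ≥ 2; Player 2: 9 ≥ 7). Player 2 gets 9.
Every other cell has a profitable deviation for at least one player. Highest of {12, 9} is 12.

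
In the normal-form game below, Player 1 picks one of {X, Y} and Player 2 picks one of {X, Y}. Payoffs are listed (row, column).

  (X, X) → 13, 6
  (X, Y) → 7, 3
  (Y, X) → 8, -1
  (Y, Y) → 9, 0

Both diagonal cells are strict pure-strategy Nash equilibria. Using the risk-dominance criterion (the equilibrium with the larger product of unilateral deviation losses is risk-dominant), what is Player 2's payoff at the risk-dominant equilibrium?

6

At both X: Player 1 loses 13 − 8 = 5 by deviating; Player 2 loses 6 − 3 = 3. Product = 5·3 = 15.
At both Y: Player 1 loses 9 − 7 = 2 by deviating; Player 2 loses 0 − (-1) = 1. Product = 2·1 = 2.
15 > 2, so both X is risk-dominant. Player 2's payoff there is 6.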